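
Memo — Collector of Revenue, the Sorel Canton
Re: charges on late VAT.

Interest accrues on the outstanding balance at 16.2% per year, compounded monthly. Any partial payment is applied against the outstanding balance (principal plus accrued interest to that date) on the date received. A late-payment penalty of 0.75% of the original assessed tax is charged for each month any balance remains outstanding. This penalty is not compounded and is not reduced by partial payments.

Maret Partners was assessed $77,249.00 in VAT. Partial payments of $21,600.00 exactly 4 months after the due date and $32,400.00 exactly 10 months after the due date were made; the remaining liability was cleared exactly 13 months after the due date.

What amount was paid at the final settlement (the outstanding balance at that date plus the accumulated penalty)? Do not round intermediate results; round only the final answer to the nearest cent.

Monthly rate = 16.2% ÷ 12 = 1.35%
Balance at month 4: $77,249.0000 × (1 + 0.0135)^4 = $81,505.6806…
After $21,600.00 payment: $81,505.6806… − $21,600.00 = $59,905.6806…
Balance at month 10: $59,905.6806… × (1 + 0.0135)^6 = $64,924.7857…
After $32,400.00 payment: $64,924.7857… − $32,400.00 = $32,524.7857…
Balance at month 13: $32,524.7857… × (1 + 0.0135)^3 = $33,859.9025…
Penalty: 13 × 0.75% × $77,249.00 = $7,531.78…
Final settlement = outstanding balance + penalty = $33,859.9025… + $7,531.78… = $41,391.68

$41,391.68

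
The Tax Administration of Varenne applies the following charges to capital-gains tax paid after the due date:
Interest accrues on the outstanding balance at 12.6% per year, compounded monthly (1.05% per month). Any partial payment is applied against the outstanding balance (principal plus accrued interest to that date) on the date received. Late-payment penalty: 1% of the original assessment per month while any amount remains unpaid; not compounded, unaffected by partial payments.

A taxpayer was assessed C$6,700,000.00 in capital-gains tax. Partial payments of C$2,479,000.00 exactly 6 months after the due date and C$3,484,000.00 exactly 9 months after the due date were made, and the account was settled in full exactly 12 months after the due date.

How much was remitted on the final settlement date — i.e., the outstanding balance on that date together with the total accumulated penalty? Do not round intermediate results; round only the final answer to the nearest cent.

C$2,164,463.03

Balance at month 6: C$6,700,000.0000 × (1 + 0.0105)^6 = C$7,133,336.4735…
After C$2,479,000.00 payment: C$7,133,336.4735… − C$2,479,000.00 = C$4,654,336.4735…
Balance at month 9: C$4,654,336.4735… × (1 + 0.0105)^3 = C$4,802,492.8822…
After C$3,484,000.00 payment: C$4,802,492.8822… − C$3,484,000.00 = C$1,318,492.8822…
Balance at month 12: C$1,318,492.8822… × (1 + 0.0105)^3 = C$1,360,463.0258…
Penalty: 12 × 1% × C$6,700,000.00 = C$804,000.00
Final settlement = outstanding balance + penalty = C$1,360,463.0258… + C$804,000.00 = C$2,164,463.03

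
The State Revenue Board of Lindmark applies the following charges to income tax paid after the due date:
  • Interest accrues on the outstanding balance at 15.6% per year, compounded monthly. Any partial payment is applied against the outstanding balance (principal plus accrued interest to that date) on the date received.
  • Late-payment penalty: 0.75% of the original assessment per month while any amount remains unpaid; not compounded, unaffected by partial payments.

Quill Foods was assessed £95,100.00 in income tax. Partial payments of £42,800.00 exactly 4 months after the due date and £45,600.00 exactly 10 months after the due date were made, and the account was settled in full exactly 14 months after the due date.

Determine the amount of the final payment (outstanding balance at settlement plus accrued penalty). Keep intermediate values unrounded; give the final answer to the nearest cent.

Monthly rate = 15.6% ÷ 12 = 1.3%
Balance at month 4: £95,100.0000 × (1 + 0.013)^4 = £100,142.4699…
After £42,800.00 payment: £100,142.4699… − £42,800.00 = £57,342.4699…
Balance at month 10: £57,342.4699… × (1 + 0.013)^6 = £61,963.0900…
After £45,600.00 payment: £61,963.0900… − £45,600.00 = £16,363.0900…
Balance at month 14: £16,363.0900… × (1 + 0.013)^4 = £17,230.7071…
Penalty: 14 × 0.75% × £95,100.00 = £9,985.50
Final settlement = outstanding balance + penalty = £17,230.7071… + £9,985.50 = £27,216.21

£27,216.21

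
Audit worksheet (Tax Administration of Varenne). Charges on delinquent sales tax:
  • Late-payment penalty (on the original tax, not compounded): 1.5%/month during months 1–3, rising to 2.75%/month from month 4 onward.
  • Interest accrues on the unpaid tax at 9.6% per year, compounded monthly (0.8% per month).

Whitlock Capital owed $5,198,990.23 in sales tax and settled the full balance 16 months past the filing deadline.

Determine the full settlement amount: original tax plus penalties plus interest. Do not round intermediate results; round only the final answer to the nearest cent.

$7,998,512.96

Penalty, months 1–3: 3 × 1.5% × $5,198,990.23 = $233,954.56…
Penalty, months 4–16: 13 × 2.75% × $5,198,990.23 = $1,858,639.01…
Interest: $5,198,990.23 × ((1 + 0.008)^16 − 1) = $5,198,990.23 × 0.1359743… = $706,929.1611…
Total = $5,198,990.23 + $2,092,593.5676… + $706,929.1611… = $7,998,512.96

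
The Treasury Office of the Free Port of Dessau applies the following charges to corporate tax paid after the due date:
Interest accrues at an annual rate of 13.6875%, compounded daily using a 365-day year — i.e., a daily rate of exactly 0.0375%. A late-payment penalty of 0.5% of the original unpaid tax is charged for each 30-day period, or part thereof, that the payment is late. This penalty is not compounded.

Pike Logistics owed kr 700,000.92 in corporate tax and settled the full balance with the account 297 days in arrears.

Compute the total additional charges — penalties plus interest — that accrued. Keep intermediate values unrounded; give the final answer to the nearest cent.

kr 117,453.62

Penalty periods: ⌈297/30⌉ = 10; penalty = 10 × 0.5% × kr 700,000.92 = kr 35,000.05…
Interest: kr 700,000.92 × ((1 + 0.000375)^297 − 1) = kr 700,000.92 × 0.11779067… = kr 82,453.5784…
Penalties + interest = kr 35,000.0460 + kr 82,453.5784… = kr 117,453.62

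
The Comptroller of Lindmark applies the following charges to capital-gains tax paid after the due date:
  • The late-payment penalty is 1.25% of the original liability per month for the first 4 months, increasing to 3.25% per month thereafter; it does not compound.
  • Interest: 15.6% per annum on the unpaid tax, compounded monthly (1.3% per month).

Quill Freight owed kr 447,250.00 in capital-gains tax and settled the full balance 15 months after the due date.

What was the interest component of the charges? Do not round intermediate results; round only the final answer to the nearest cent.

Interest: kr 447,250.00 × ((1 + 0.013)^15 − 1) = kr 447,250.00 × 0.2137848… = kr 95,615.2341…

kr 95,615.23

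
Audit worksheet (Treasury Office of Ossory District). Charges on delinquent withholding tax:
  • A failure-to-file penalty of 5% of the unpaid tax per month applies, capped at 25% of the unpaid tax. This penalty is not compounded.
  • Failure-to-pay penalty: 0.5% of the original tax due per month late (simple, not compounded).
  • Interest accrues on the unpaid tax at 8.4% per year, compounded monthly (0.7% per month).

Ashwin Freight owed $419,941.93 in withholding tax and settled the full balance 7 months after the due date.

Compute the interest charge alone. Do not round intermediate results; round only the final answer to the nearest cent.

$21,014.35

Interest: $419,941.93 × ((1 + 0.007)^7 − 1) = $419,941.93 × 0.0500411… = $21,014.3517…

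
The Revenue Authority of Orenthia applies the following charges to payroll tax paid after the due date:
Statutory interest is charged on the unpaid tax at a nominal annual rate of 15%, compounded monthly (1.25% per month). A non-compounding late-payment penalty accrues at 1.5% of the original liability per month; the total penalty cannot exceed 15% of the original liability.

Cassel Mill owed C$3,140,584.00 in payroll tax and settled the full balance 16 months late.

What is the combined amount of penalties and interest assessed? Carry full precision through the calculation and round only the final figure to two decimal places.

Penalty (uncapped): 16 × 1.5% × C$3,140,584.00 = C$753,740.16; cap = 15% × C$3,140,584.00 = C$471,087.60 → penalty = C$471,087.60
Interest: C$3,140,584.00 × ((1 + 0.0125)^16 − 1) = C$3,140,584.00 × 0.2198895… = C$690,581.5953…
Penalties + interest = C$471,087.6000 + C$690,581.5953… = C$1,161,669.20

C$1,161,669.20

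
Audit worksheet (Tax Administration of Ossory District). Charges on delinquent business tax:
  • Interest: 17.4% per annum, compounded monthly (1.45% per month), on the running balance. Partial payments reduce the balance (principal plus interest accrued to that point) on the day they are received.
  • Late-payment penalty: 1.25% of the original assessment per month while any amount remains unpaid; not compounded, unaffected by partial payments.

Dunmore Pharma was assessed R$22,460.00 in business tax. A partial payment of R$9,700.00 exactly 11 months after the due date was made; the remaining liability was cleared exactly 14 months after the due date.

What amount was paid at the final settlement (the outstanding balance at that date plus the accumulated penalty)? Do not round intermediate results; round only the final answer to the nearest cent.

R$21,277.45

Balance at month 11: R$22,460.0000 × (1 + 0.0145)^11 = R$26,313.7241…
After R$9,700.00 payment: R$26,313.7241… − R$9,700.00 = R$16,613.7241…
Balance at month 14: R$16,613.7241… × (1 + 0.0145)^3 = R$17,346.9509…
Penalty: 14 × 1.25% × R$22,460.00 = R$3,930.50
Final settlement = outstanding balance + penalty = R$17,346.9509… + R$3,930.50 = R$21,277.45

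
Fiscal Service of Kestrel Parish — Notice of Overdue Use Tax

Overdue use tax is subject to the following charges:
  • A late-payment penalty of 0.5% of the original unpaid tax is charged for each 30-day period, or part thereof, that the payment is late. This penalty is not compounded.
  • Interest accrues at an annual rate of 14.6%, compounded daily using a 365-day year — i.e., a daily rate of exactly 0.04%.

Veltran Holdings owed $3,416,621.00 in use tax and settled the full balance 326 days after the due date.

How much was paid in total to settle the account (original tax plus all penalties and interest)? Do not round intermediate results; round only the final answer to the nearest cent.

$4,080,314.33

Penalty periods: ⌈326/30⌉ = 11; penalty = 11 × 0.5% × $3,416,621.00 = $187,914.16…
Interest: $3,416,621.00 × ((1 + 0.0004)^326 − 1) = $3,416,621.00 × 0.13925430… = $475,779.1711…
Total = $3,416,621.00 + $187,914.1550 + $475,779.1711… = $4,080,314.33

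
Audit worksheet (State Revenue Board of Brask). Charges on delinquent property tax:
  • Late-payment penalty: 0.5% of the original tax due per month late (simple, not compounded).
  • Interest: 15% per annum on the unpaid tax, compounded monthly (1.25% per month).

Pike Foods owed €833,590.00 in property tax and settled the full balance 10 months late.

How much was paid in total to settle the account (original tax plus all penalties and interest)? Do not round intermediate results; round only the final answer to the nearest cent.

Late-payment penalty = 0.5% × €833,590.00 × 10 mo = €41,679.50
Interest: €833,590.00 × ((1 + 0.0125)^10 − 1) = €833,590.00 × 0.1322708… = €110,259.6409…
Total = €833,590.00 + €41,679.5000 + €110,259.6409… = €985,529.14

€985,529.14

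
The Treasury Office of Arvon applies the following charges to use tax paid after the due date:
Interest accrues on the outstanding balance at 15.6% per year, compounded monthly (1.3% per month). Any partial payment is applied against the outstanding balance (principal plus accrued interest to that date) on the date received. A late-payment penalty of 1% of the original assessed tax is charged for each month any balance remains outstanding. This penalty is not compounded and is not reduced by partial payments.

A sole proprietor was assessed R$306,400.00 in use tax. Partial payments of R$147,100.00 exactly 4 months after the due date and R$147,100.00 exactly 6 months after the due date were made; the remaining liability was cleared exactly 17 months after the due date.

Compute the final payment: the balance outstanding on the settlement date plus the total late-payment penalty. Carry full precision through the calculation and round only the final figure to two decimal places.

Balance at month 4: R$306,400.0000 × (1 + 0.013)^4 = R$322,646.1910…
After R$147,100.00 payment: R$322,646.1910… − R$147,100.00 = R$175,546.1910…
Balance at month 6: R$175,546.1910… × (1 + 0.013)^2 = R$180,140.0593…
After R$147,100.00 payment: R$180,140.0593… − R$147,100.00 = R$33,040.0593…
Balance at month 17: R$33,040.0593… × (1 + 0.013)^11 = R$38,084.1894…
Penalty: 17 × 1% × R$306,400.00 = R$52,088.00
Final settlement = outstanding balance + penalty = R$38,084.1894… + R$52,088.00 = R$90,172.19

R$90,172.19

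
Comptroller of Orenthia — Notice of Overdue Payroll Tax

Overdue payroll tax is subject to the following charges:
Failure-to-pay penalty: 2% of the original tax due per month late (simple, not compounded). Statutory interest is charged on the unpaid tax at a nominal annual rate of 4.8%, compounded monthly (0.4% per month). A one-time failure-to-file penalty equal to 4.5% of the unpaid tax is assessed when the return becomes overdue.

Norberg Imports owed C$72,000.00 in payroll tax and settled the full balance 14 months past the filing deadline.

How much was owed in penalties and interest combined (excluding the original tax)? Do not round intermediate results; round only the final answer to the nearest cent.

C$27,538.53

Failure-to-file penalty: 4.5% × C$72,000.00 = C$3,240.00
Failure-to-pay penalty = 2% × C$72,000.00 × 14 mo = C$20,160.00
Interest: C$72,000.00 × ((1 + 0.004)^14 − 1) = C$72,000.00 × 0.0574796… = C$4,138.5279…
Penalties + interest = C$23,400.0000 + C$4,138.5279… = C$27,538.53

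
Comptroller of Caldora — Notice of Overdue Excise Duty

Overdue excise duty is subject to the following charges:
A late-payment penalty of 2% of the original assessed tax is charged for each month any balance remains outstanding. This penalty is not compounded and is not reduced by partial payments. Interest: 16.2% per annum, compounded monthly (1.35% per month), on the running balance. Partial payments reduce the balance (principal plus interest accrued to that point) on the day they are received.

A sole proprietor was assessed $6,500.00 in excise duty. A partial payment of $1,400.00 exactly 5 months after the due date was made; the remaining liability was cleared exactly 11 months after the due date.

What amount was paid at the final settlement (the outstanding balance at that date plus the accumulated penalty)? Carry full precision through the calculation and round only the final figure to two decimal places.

Balance at month 5: $6,500.0000 × (1 + 0.0135)^5 = $6,950.7573…
After $1,400.00 payment: $6,950.7573… − $1,400.00 = $5,550.7573…
Balance at month 11: $5,550.7573… × (1 + 0.0135)^6 = $6,015.8189…
Penalty: 11 × 2% × $6,500.00 = $1,430.00
Final settlement = outstanding balance + penalty = $6,015.8189… + $1,430.00 = $7,445.82

$7,445.82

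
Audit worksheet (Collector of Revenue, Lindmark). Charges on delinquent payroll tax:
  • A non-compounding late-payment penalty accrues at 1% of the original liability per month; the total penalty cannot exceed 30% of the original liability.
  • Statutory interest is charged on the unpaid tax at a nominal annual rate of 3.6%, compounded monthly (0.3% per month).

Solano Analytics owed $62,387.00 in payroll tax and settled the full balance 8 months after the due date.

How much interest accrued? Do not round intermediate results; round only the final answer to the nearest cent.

Interest: $62,387.00 × ((1 + 0.003)^8 − 1) = $62,387.00 × 0.0242535… = $1,513.1042…

$1,513.10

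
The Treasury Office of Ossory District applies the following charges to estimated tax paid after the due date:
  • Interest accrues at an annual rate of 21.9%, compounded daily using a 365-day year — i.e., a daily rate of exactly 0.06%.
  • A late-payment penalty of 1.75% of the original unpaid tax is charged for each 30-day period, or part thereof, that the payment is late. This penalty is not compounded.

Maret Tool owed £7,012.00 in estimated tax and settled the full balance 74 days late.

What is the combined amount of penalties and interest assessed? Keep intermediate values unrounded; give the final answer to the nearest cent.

Penalty periods: ⌈74/30⌉ = 3; penalty = 3 × 1.75% × £7,012.00 = £368.13
Interest: £7,012.00 × ((1 + 0.0006)^74 − 1) = £7,012.00 × 0.04538651… = £318.2502…
Penalties + interest = £368.1300 + £318.2502… = £686.38

£686.38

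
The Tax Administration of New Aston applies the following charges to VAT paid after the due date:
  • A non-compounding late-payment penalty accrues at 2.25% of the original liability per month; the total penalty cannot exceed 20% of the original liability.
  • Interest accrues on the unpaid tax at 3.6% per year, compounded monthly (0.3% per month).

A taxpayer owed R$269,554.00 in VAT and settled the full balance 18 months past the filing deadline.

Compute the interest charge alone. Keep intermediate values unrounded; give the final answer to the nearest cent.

R$14,933.10

Interest: R$269,554.00 × ((1 + 0.003)^18 − 1) = R$269,554.00 × 0.0553993… = R$14,933.0980…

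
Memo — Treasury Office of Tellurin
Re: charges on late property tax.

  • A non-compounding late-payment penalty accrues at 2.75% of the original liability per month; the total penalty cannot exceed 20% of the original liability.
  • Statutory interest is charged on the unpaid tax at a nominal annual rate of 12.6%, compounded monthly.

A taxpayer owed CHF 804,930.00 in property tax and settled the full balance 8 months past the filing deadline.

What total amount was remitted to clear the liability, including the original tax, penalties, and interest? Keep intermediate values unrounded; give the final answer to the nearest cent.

Penalty (uncapped): 8 × 2.75% × CHF 804,930.00 = CHF 177,084.60; cap = 20% × CHF 804,930.00 = CHF 160,986.00 → penalty = CHF 160,986.00
Interest (12.6%/yr ÷ 12 = 1.05%/month): CHF 804,930.00 × ((1 + 0.0105)^8 − 1) = CHF 70,151.8108…
Total = CHF 804,930.00 + CHF 160,986.0000 + CHF 70,151.8108… = CHF 1,036,067.81

CHF 1,036,067.81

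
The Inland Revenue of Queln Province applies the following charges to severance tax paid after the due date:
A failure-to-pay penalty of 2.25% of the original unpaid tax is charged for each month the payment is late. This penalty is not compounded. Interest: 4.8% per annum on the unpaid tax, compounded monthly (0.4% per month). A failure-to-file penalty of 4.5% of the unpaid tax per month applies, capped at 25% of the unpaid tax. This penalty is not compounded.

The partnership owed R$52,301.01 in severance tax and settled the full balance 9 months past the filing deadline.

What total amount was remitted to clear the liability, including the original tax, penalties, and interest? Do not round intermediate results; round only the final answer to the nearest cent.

Failure-to-file: 9 × 4.5% × R$52,301.01 = R$21,181.91…, capped at 25% × R$52,301.01 = R$13,075.25…
Failure-to-pay penalty = 2.25% × R$52,301.01 × 9 mo = R$10,590.95…
Interest: R$52,301.01 × ((1 + 0.004)^9 − 1) = R$52,301.01 × 0.0365814… = R$1,913.2446…
Total = R$52,301.01 + R$23,666.2070… + R$1,913.2446… = R$77,880.46

R$77,880.46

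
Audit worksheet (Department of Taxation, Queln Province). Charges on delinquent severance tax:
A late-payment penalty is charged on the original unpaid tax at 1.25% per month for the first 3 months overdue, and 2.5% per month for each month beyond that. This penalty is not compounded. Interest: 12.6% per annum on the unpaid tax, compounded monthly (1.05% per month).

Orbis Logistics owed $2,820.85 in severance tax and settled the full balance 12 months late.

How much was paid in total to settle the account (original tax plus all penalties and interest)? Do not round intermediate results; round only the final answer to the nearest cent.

Penalty, months 1–3: 3 × 1.25% × $2,820.85 = $105.78…
Penalty, months 4–12: 9 × 2.5% × $2,820.85 = $634.69…
Interest: $2,820.85 × ((1 + 0.0105)^12 − 1) = $2,820.85 × 0.1335373… = $376.6887…
Total = $2,820.85 + $740.4731… + $376.6887… = $3,938.01

$3,938.01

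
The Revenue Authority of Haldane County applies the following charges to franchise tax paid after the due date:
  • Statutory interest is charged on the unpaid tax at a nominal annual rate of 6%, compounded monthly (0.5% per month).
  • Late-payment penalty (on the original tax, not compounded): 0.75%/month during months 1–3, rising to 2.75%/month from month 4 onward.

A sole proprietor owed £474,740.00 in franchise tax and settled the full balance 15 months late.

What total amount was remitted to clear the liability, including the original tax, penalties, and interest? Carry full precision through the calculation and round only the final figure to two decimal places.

£678,964.95

Penalty, months 1–3: 3 × 0.75% × £474,740.00 = £10,681.65
Penalty, months 4–15: 12 × 2.75% × £474,740.00 = £156,664.20
Interest: £474,740.00 × ((1 + 0.005)^15 − 1) = £474,740.00 × 0.0776827… = £36,879.1028…
Total = £474,740.00 + £167,345.8500 + £36,879.1028… = £678,964.95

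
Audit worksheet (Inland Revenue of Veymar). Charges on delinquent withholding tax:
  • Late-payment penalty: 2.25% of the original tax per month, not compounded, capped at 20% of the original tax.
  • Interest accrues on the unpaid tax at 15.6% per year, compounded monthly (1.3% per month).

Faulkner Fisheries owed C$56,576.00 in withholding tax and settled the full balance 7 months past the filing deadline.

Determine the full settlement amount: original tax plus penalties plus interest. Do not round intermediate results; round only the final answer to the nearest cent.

C$70,840.33

Penalty: 7 × 2.25% × C$56,576.00 = C$8,910.72 (below the 20% cap of C$11,315.20)
Interest: C$56,576.00 × ((1 + 0.013)^7 − 1) = C$56,576.00 × 0.0946269… = C$5,353.6116…
Total = C$56,576.00 + C$8,910.7200 + C$5,353.6116… = C$70,840.33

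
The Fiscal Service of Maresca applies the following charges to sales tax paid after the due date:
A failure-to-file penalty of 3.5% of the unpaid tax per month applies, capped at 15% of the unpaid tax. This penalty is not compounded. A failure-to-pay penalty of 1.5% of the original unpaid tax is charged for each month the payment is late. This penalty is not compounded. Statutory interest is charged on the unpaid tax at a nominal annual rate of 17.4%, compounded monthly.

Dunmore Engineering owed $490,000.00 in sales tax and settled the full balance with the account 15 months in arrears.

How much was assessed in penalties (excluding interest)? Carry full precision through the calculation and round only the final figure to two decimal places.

$183,750.00

Failure-to-file: 15 × 3.5% × $490,000.00 = $257,250.00, capped at 15% × $490,000.00 = $73,500.00
Failure-to-pay penalty: 15 × 1.5% × $490,000.00 = $110,250.00
Total penalty = $73,500.00 + $110,250.00 = $183,750.00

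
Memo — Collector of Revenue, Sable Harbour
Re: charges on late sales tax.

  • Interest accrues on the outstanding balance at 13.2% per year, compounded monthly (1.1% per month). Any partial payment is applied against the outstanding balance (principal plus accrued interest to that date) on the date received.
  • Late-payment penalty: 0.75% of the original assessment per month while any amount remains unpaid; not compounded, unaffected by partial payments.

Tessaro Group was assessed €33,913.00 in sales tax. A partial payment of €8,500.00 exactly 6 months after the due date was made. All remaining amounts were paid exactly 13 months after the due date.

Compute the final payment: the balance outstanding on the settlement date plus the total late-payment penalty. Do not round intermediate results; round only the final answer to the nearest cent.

Balance at month 6: €33,913.0000 × (1 + 0.011)^6 = €36,213.7203…
After €8,500.00 payment: €36,213.7203… − €8,500.00 = €27,713.7203…
Balance at month 13: €27,713.7203… × (1 + 0.011)^7 = €29,919.4027…
Penalty: 13 × 0.75% × €33,913.00 = €3,306.52…
Final settlement = outstanding balance + penalty = €29,919.4027… + €3,306.52… = €33,225.92

€33,225.92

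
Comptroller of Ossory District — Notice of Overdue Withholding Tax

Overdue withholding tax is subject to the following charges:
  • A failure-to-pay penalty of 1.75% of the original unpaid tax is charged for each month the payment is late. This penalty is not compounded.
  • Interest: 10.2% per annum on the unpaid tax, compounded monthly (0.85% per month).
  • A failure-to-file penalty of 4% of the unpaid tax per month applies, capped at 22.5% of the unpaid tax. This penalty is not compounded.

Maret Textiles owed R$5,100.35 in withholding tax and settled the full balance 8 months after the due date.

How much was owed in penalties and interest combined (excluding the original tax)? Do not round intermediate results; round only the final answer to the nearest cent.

R$2,218.95

Failure-to-file: 8 × 4% × R$5,100.35 = R$1,632.11…, capped at 22.5% × R$5,100.35 = R$1,147.58…
Failure-to-pay penalty = 1.75% × R$5,100.35 × 8 mo = R$714.05…
Interest: R$5,100.35 × ((1 + 0.0085)^8 − 1) = R$5,100.35 × 0.0700578… = R$357.3191…
Penalties + interest = R$1,861.6278… + R$357.3191… = R$2,218.95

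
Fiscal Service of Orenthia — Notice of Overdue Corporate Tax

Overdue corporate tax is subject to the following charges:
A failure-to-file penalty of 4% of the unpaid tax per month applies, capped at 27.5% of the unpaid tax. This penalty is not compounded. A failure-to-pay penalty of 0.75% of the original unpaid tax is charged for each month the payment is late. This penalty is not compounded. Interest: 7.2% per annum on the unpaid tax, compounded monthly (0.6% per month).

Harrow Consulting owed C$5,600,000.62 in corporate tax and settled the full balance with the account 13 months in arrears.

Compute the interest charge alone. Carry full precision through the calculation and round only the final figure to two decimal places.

Interest: C$5,600,000.62 × ((1 + 0.006)^13 − 1) = C$5,600,000.62 × 0.0808707… = C$452,876.0414…

C$452,876.04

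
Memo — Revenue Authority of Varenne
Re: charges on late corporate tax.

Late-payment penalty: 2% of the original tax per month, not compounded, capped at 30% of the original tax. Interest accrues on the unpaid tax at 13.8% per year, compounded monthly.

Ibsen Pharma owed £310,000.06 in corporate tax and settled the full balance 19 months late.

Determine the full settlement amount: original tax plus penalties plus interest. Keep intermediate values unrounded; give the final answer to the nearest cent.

Penalty (uncapped): 19 × 2% × £310,000.06 = £117,800.02…; cap = 30% × £310,000.06 = £93,000.02… → penalty = £93,000.02…
Interest (13.8%/yr ÷ 12 = 1.15%/month): £310,000.06 × ((1 + 0.0115)^19 − 1) = £75,224.2030…
Total = £310,000.06 + £93,000.0180 + £75,224.2030… = £478,224.28

£478,224.28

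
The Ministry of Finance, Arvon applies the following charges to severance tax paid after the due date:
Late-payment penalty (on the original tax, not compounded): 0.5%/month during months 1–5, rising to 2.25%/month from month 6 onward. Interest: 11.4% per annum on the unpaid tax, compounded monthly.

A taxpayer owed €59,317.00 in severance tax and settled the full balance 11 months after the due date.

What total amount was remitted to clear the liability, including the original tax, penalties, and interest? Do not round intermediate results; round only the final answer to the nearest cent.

€75,309.33

Penalty, months 1–5: 5 × 0.5% × €59,317.00 = €1,482.93…
Penalty, months 6–11: 6 × 2.25% × €59,317.00 = €8,007.80…
Interest (11.4%/yr ÷ 12 = 0.95%/month): €59,317.00 × ((1 + 0.0095)^11 − 1) = €6,501.6142…
Total = €59,317.00 + €9,490.7200 + €6,501.6142… = €75,309.33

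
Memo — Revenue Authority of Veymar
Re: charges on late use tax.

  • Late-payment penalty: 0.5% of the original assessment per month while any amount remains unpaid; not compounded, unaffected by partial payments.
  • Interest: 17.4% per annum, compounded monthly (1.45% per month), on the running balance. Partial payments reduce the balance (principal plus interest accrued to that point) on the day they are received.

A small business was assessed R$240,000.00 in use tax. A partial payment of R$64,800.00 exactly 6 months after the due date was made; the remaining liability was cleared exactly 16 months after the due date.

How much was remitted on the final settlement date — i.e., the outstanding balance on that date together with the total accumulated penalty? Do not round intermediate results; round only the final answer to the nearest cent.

R$246,531.53

Balance at month 6: R$240,000.0000 × (1 + 0.0145)^6 = R$261,651.6935…
After R$64,800.00 payment: R$261,651.6935… − R$64,800.00 = R$196,851.6935…
Balance at month 16: R$196,851.6935… × (1 + 0.0145)^10 = R$227,331.5269…
Penalty: 16 × 0.5% × R$240,000.00 = R$19,200.00
Final settlement = outstanding balance + penalty = R$227,331.5269… + R$19,200.00 = R$246,531.53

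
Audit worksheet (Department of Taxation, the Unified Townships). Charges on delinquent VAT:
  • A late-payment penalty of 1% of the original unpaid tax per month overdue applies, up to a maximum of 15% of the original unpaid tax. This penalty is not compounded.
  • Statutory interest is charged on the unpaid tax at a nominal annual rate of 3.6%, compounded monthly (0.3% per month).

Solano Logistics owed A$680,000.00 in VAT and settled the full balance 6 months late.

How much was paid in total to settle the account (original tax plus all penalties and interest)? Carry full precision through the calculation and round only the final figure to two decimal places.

A$733,132.17

Penalty: 6 × 1% × A$680,000.00 = A$40,800.00 (below the 15% cap of A$102,000.00)
Interest: A$680,000.00 × ((1 + 0.003)^6 − 1) = A$680,000.00 × 0.0181355… = A$12,332.1680…
Total = A$680,000.00 + A$40,800.0000 + A$12,332.1680… = A$733,132.17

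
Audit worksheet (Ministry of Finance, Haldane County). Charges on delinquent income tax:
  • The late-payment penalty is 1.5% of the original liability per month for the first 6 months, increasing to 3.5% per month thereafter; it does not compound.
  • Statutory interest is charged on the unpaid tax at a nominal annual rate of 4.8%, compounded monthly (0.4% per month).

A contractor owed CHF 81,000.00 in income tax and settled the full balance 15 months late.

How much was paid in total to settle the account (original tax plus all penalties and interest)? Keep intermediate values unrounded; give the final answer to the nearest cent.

CHF 118,803.47

Penalty, months 1–6: 6 × 1.5% × CHF 81,000.00 = CHF 7,290.00
Penalty, months 7–15: 9 × 3.5% × CHF 81,000.00 = CHF 25,515.00
Interest: CHF 81,000.00 × ((1 + 0.004)^15 − 1) = CHF 81,000.00 × 0.0617095… = CHF 4,998.4673…
Total = CHF 81,000.00 + CHF 32,805.0000 + CHF 4,998.4673… = CHF 118,803.47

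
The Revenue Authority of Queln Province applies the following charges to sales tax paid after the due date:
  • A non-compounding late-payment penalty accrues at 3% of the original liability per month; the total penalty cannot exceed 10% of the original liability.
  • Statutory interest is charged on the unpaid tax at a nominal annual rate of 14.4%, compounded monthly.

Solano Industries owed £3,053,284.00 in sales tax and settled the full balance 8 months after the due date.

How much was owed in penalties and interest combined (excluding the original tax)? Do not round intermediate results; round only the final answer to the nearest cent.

Penalty (uncapped): 8 × 3% × £3,053,284.00 = £732,788.16; cap = 10% × £3,053,284.00 = £305,328.40 → penalty = £305,328.40
Interest (14.4%/yr ÷ 12 = 1.2%/month): £3,053,284.00 × ((1 + 0.012)^8 − 1) = £305,726.0400…
Penalties + interest = £305,328.4000 + £305,726.0400… = £611,054.44

£611,054.44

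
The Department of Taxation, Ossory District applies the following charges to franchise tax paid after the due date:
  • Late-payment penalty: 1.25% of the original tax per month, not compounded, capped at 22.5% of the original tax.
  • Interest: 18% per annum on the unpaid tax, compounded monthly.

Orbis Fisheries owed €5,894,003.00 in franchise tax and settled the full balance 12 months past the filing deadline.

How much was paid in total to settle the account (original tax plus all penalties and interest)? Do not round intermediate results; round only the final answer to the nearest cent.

€7,931,077.54

Penalty: 12 × 1.25% × €5,894,003.00 = €884,100.45 (below the 22.5% cap of €1,326,150.68…)
Interest (18%/yr ÷ 12 = 1.5%/month): €5,894,003.00 × ((1 + 0.015)^12 − 1) = €1,152,974.0894…
Total = €5,894,003.00 + €884,100.4500 + €1,152,974.0894… = €7,931,077.54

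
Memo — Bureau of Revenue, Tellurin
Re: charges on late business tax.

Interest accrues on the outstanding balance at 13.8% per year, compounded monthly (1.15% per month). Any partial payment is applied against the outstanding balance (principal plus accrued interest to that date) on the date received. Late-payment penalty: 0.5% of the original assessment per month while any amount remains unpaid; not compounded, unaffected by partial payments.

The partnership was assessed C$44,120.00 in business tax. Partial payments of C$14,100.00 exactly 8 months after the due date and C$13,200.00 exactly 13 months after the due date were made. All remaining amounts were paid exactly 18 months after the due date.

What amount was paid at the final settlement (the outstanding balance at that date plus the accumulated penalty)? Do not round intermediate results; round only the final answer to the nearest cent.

C$28,388.87

Balance at month 8: C$44,120.0000 × (1 + 0.0115)^8 = C$48,346.2285…
After C$14,100.00 payment: C$48,346.2285… − C$14,100.00 = C$34,246.2285…
Balance at month 13: C$34,246.2285… × (1 + 0.0115)^5 = C$36,261.2012…
After C$13,200.00 payment: C$36,261.2012… − C$13,200.00 = C$23,061.2012…
Balance at month 18: C$23,061.2012… × (1 + 0.0115)^5 = C$24,418.0714…
Penalty: 18 × 0.5% × C$44,120.00 = C$3,970.80
Final settlement = outstanding balance + penalty = C$24,418.0714… + C$3,970.80 = C$28,388.87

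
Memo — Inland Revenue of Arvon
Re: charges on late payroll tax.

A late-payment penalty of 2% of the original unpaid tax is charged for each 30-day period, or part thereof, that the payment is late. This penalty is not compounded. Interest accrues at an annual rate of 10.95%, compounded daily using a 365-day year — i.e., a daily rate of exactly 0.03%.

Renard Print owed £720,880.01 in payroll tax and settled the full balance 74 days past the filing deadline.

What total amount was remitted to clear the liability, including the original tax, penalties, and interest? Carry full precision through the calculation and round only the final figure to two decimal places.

£780,312.85

Penalty periods: ⌈74/30⌉ = 3; penalty = 3 × 2% × £720,880.01 = £43,252.80…
Interest: £720,880.01 × ((1 + 0.0003)^74 − 1) = £720,880.01 × 0.02244485… = £16,180.0434…
Total = £720,880.01 + £43,252.8006 + £16,180.0434… = £780,312.85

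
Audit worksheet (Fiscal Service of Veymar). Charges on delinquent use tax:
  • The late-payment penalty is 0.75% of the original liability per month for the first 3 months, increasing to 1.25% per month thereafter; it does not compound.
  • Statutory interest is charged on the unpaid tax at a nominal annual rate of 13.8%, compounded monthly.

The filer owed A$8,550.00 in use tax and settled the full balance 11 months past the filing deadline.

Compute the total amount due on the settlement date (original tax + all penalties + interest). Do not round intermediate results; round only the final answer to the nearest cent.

Penalty, months 1–3: 3 × 0.75% × A$8,550.00 = A$192.38…
Penalty, months 4–11: 8 × 1.25% × A$8,550.00 = A$855.00
Interest (13.8%/yr ÷ 12 = 1.15%/month): A$8,550.00 × ((1 + 0.0115)^11 − 1) = A$1,145.9613…
Total = A$8,550.00 + A$1,047.3750 + A$1,145.9613… = A$10,743.34

A$10,743.34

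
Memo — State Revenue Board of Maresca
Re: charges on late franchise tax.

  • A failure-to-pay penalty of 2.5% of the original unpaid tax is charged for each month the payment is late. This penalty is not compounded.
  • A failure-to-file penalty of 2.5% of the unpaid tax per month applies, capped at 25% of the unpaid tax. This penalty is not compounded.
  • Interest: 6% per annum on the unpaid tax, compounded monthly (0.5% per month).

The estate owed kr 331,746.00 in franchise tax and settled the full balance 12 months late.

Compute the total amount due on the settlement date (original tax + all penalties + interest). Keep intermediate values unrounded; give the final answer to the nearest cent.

Failure-to-file: 12 × 2.5% × kr 331,746.00 = kr 99,523.80, capped at 25% × kr 331,746.00 = kr 82,936.50
Failure-to-pay penalty: 12 × 2.5% × kr 331,746.00 = kr 99,523.80
Interest: kr 331,746.00 × ((1 + 0.005)^12 − 1) = kr 331,746.00 × 0.0616778… = kr 20,461.3674…
Total = kr 331,746.00 + kr 182,460.3000 + kr 20,461.3674… = kr 534,667.67

kr 534,667.67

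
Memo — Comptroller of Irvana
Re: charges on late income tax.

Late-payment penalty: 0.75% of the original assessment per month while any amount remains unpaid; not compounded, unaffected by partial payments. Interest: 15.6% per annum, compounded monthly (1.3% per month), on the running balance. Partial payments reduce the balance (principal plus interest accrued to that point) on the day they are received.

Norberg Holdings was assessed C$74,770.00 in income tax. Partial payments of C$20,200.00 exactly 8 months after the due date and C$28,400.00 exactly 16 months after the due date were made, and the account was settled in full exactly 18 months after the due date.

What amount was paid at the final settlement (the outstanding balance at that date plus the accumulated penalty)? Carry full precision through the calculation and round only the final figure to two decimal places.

C$52,306.01

Balance at month 8: C$74,770.0000 × (1 + 0.013)^8 = C$82,909.2418…
After C$20,200.00 payment: C$82,909.2418… − C$20,200.00 = C$62,709.2418…
Balance at month 16: C$62,709.2418… × (1 + 0.013)^8 = C$69,535.5850…
After C$28,400.00 payment: C$69,535.5850… − C$28,400.00 = C$41,135.5850…
Balance at month 18: C$41,135.5850… × (1 + 0.013)^2 = C$42,212.0621…
Penalty: 18 × 0.75% × C$74,770.00 = C$10,093.95
Final settlement = outstanding balance + penalty = C$42,212.0621… + C$10,093.95 = C$52,306.01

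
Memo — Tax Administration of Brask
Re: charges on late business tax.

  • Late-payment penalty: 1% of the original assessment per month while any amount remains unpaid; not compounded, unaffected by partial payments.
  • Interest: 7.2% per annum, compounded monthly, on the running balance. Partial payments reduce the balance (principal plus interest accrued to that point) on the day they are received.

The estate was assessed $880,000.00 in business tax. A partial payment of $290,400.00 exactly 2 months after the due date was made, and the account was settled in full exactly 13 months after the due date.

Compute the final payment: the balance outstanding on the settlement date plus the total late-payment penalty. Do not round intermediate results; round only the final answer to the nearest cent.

$755,414.36

Monthly rate = 7.2% ÷ 12 = 0.6%
Balance at month 2: $880,000.0000 × (1 + 0.006)^2 = $890,591.6800
After $290,400.00 payment: $890,591.6800 − $290,400.00 = $600,191.6800
Balance at month 13: $600,191.6800 × (1 + 0.006)^11 = $641,014.3601…
Penalty: 13 × 1% × $880,000.00 = $114,400.00
Final settlement = outstanding balance + penalty = $641,014.3601… + $114,400.00 = $755,414.36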